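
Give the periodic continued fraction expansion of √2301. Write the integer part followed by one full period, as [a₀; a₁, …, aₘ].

[47; 1, 30, 1, 94]

a₀ = ⌊√2301⌋ = 47.
With m₀=0, d₀=1 and mₖ₊₁ = dₖaₖ − mₖ, dₖ₊₁ = (n − mₖ₊₁²)/dₖ, aₖ₊₁ = ⌊(a₀+mₖ₊₁)/dₖ₊₁⌋:
  k=1: m=47, d=92, a=1
  k=2: m=45, d=3, a=30
  k=3: m=45, d=92, a=1
  k=4: m=47, d=1, a=94
d=1 and a=2a₀=94 at k=4, so the next step gives (m, d) = (47, 92) again — its k=1 value — and the period has length 4.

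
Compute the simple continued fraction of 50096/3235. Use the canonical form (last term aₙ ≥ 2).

[15; 2, 16, 1, 8, 3, 3]

50096 = 15×3235 + 1571
3235 = 2×1571 + 93
1571 = 16×93 + 83
93 = 1×83 + 10
83 = 8×10 + 3
10 = 3×3 + 1
3 = 3×1 + 0  (stop)
So 50096/3235 = [15; 2, 16, 1, 8, 3, 3].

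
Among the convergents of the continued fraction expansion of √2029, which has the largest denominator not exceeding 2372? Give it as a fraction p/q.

√2029 = [45; 22, 1, 1, 22, 90, …] (period length 5).
Convergents:
  p_0/q_0 = 45/1
  p_1/q_1 = 991/22
  p_2/q_2 = 1036/23
  p_3/q_3 = 2027/45
  p_4/q_4 = 45630/1013
  p_5/q_5 = 4108727/91215
q_4 = 1013 ≤ 2372 < 91215 = q_5, so the answer is 45630/1013.

45630/1013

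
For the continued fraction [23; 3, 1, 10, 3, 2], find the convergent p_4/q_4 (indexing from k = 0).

Using pₖ = aₖpₖ₋₁ + pₖ₋₂, qₖ = aₖqₖ₋₁ + qₖ₋₂ (with p₋₁=1, p₋₂=0, q₋₁=0, q₋₂=1):
  k=0: a=23, p=23, q=1
  k=1: a=3, p=70, q=3
  k=2: a=1, p=93, q=4
  k=3: a=10, p=1000, q=43
  k=4: a=3, p=3093, q=133

3093/133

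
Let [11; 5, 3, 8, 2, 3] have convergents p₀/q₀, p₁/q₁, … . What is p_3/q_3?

1488/133

Using pₖ = aₖpₖ₋₁ + pₖ₋₂, qₖ = aₖqₖ₋₁ + qₖ₋₂ (with p₋₁=1, p₋₂=0, q₋₁=0, q₋₂=1):
  k=0: a=11, p=11, q=1
  k=1: a=5, p=56, q=5
  k=2: a=3, p=179, q=16
  k=3: a=8, p=1488, q=133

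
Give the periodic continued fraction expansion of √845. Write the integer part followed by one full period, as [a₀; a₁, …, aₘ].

a₀ = ⌊√845⌋ = 29.
With m₀=0, d₀=1 and mₖ₊₁ = dₖaₖ − mₖ, dₖ₊₁ = (n − mₖ₊₁²)/dₖ, aₖ₊₁ = ⌊(a₀+mₖ₊₁)/dₖ₊₁⌋:
  k=1: m=29, d=4, a=14
  k=2: m=27, d=29, a=1
  k=3: m=2, d=29, a=1
  k=4: m=27, d=4, a=14
  k=5: m=29, d=1, a=58
d=1 and a=2a₀=58 at k=5, so the next step gives (m, d) = (29, 4) again — its k=1 value — and the period has length 5.

[29; 14, 1, 1, 14, 58]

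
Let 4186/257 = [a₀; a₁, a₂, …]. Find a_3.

8

4186 = 16·257 + 74   →  a_0 = 16
257 = 3·74 + 35   →  a_1 = 3
74 = 2·35 + 4   →  a_2 = 2
35 = 8·4 + 3   →  a_3 = 8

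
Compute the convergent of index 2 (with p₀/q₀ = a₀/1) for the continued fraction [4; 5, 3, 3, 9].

Using pₖ = aₖpₖ₋₁ + pₖ₋₂, qₖ = aₖqₖ₋₁ + qₖ₋₂ (with p₋₁=1, p₋₂=0, q₋₁=0, q₋₂=1):
  k=0: a=4, p=4, q=1
  k=1: a=5, p=21, q=5
  k=2: a=3, p=67, q=16

67/16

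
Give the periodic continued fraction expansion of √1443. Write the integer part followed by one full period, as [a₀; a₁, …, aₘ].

[37; 1, 74]

a₀ = ⌊√1443⌋ = 37.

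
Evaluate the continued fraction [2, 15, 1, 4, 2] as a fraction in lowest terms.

Using pₖ = aₖpₖ₋₁ + pₖ₋₂ and qₖ = aₖqₖ₋₁ + qₖ₋₂:
  k=0: a=2, p=2, q=1
  k=1: a=15, p=31, q=15
  k=2: a=1, p=33, q=16
  k=3: a=4, p=163, q=79
  k=4: a=2, p=359, q=174

359/174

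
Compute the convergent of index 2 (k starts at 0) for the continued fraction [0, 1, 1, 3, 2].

1/2

Using pₖ = aₖpₖ₋₁ + pₖ₋₂, qₖ = aₖqₖ₋₁ + qₖ₋₂ (with p₋₁=1, p₋₂=0, q₋₁=0, q₋₂=1):
  k=0: a=0, p=0, q=1
  k=1: a=1, p=1, q=1
  k=2: a=1, p=1, q=2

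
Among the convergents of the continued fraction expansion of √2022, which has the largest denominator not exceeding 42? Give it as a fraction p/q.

√2022 = [44; 1, 28, 1, 88, …] (period length 4).
Convergents:
  p_0/q_0 = 44/1
  p_1/q_1 = 45/1
  p_2/q_2 = 1304/29
  p_3/q_3 = 1349/30
  p_4/q_4 = 120016/2669
q_3 = 30 ≤ 42 < 2669 = q_4, so the answer is 1349/30.

1349/30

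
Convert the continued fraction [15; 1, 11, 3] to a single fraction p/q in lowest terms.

589/37

Fold from the inside: start with 3/1.
  11 + 1/3 = 34/3
  1 + 3/34 = 37/34
  15 + 34/37 = 589/37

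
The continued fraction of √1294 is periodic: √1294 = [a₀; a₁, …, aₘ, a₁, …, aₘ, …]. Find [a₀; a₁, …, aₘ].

a₀ = ⌊√1294⌋ = 35.
With m₀=0, d₀=1 and mₖ₊₁ = dₖaₖ − mₖ, dₖ₊₁ = (n − mₖ₊₁²)/dₖ, aₖ₊₁ = ⌊(a₀+mₖ₊₁)/dₖ₊₁⌋:
  k=1: m=35, d=69, a=1
  k=2: m=34, d=2, a=34
  k=3: m=34, d=69, a=1
  k=4: m=35, d=1, a=70
d=1 and a=2a₀=70 at k=4, so the next step gives (m, d) = (35, 69) again — its k=1 value — and the period has length 4.

[35; 1, 34, 1, 70]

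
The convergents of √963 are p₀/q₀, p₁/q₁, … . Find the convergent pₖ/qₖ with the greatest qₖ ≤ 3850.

√963 = [31; 31, 62, …] (period length 2).
Convergents:
  p_0/q_0 = 31/1
  p_1/q_1 = 962/31
  p_2/q_2 = 59675/1923
  p_3/q_3 = 1850887/59644
q_2 = 1923 ≤ 3850 < 59644 = q_3, so the answer is 59675/1923.

59675/1923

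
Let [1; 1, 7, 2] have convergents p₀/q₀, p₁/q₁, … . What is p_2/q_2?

15/8

Using pₖ = aₖpₖ₋₁ + pₖ₋₂, qₖ = aₖqₖ₋₁ + qₖ₋₂ (with p₋₁=1, p₋₂=0, q₋₁=0, q₋₂=1):
  k=0: a=1, p=1, q=1
  k=1: a=1, p=2, q=1
  k=2: a=7, p=15, q=8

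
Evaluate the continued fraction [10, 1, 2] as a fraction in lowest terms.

Fold from the inside: start with 2/1.
  1 + 1/2 = 3/2
  10 + 2/3 = 32/3

32/3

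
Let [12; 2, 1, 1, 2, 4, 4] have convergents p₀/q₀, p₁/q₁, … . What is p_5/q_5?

706/57

Using pₖ = aₖpₖ₋₁ + pₖ₋₂, qₖ = aₖqₖ₋₁ + qₖ₋₂ (with p₋₁=1, p₋₂=0, q₋₁=0, q₋₂=1):
  k=0: a=12, p=12, q=1
  k=1: a=2, p=25, q=2
  k=2: a=1, p=37, q=3
  k=3: a=1, p=62, q=5
  k=4: a=2, p=161, q=13
  k=5: a=4, p=706, q=57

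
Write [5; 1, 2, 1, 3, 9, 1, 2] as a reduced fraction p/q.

2563/447

Fold from the inside: start with 2/1.
  1 + 1/2 = 3/2
  9 + 2/3 = 29/3
  3 + 3/29 = 90/29
  1 + 29/90 = 119/90
  2 + 90/119 = 328/119
  1 + 119/328 = 447/328
  5 + 328/447 = 2563/447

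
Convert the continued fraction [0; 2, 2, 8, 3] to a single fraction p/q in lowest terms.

53/131

Fold from the inside: start with 3/1.
  8 + 1/3 = 25/3
  2 + 3/25 = 53/25
  2 + 25/53 = 131/53
  0 + 53/131 = 53/131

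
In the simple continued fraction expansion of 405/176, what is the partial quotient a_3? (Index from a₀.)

8

405 = 2·176 + 53   →  a_0 = 2
176 = 3·53 + 17   →  a_1 = 3
53 = 3·17 + 2   →  a_2 = 3
17 = 8·2 + 1   →  a_3 = 8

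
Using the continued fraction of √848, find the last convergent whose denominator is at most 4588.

√848 = [29; 8, 3, 3, 3, 8, 58, …] (period length 6).
Convergents:
  p_0/q_0 = 29/1
  p_1/q_1 = 233/8
  p_2/q_2 = 728/25
  p_3/q_3 = 2417/83
  p_4/q_4 = 7979/274
  p_5/q_5 = 66249/2275
  p_6/q_6 = 3850421/132224
q_5 = 2275 ≤ 4588 < 132224 = q_6, so the answer is 66249/2275.

66249/2275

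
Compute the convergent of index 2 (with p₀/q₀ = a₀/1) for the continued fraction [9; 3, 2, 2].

65/7

Using pₖ = aₖpₖ₋₁ + pₖ₋₂, qₖ = aₖqₖ₋₁ + qₖ₋₂ (with p₋₁=1, p₋₂=0, q₋₁=0, q₋₂=1):
  k=0: a=9, p=9, q=1
  k=1: a=3, p=28, q=3
  k=2: a=2, p=65, q=7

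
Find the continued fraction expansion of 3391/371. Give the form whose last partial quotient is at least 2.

[9; 7, 7, 2, 3]

3391 = 9*371 + 52
371 = 7*52 + 7
52 = 7*7 + 3
7 = 2*3 + 1
3 = 3*1 + 0  (stop)
So 3391/371 = [9; 7, 7, 2, 3].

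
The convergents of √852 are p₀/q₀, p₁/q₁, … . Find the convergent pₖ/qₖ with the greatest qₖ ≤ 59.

√852 = [29; 5, 3, 2, 4, 2, 3, 5, 58, …] (period length 8).
Convergents:
  p_0/q_0 = 29/1
  p_1/q_1 = 146/5
  p_2/q_2 = 467/16
  p_3/q_3 = 1080/37
  p_4/q_4 = 4787/164
q_3 = 37 ≤ 59 < 164 = q_4, so the answer is 1080/37.

1080/37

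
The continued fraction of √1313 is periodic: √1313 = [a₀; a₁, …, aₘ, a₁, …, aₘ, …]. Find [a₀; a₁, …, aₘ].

[36; 4, 4, 72]

a₀ = ⌊√1313⌋ = 36.
With m₀=0, d₀=1 and mₖ₊₁ = dₖaₖ − mₖ, dₖ₊₁ = (n − mₖ₊₁²)/dₖ, aₖ₊₁ = ⌊(a₀+mₖ₊₁)/dₖ₊₁⌋:
  k=1: m=36, d=17, a=4
  k=2: m=32, d=17, a=4
  k=3: m=36, d=1, a=72
d=1 and a=2a₀=72 at k=3, so the next step gives (m, d) = (36, 17) again — its k=1 value — and the period has length 3.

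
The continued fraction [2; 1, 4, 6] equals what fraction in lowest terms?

87/31

Using pₖ = aₖpₖ₋₁ + pₖ₋₂ and qₖ = aₖqₖ₋₁ + qₖ₋₂:
  k=0: a=2, p=2, q=1
  k=1: a=1, p=3, q=1
  k=2: a=4, p=14, q=5
  k=3: a=6, p=87, q=31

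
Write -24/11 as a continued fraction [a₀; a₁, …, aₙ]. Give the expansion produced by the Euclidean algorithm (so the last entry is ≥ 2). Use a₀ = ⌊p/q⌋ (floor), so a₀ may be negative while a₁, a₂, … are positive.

-24 = -3×11 + 9
11 = 1×9 + 2
9 = 4×2 + 1
2 = 2×1 + 0  (stop)
So -24/11 = [-3; 1, 4, 2].

[-3; 1, 4, 2]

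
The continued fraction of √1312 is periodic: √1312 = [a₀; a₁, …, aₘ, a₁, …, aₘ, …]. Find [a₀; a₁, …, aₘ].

a₀ = ⌊√1312⌋ = 36.
With m₀=0, d₀=1 and mₖ₊₁ = dₖaₖ − mₖ, dₖ₊₁ = (n − mₖ₊₁²)/dₖ, aₖ₊₁ = ⌊(a₀+mₖ₊₁)/dₖ₊₁⌋:
  k=1: m=36, d=16, a=4
  k=2: m=28, d=33, a=1
  k=3: m=5, d=39, a=1
  k=4: m=34, d=4, a=17
  k=5: m=34, d=39, a=1
  k=6: m=5, d=33, a=1
  k=7: m=28, d=16, a=4
  k=8: m=36, d=1, a=72
d=1 and a=2a₀=72 at k=8, so the next step gives (m, d) = (36, 16) again — its k=1 value — and the period has length 8.

[36; 4, 1, 1, 17, 1, 1, 4, 72]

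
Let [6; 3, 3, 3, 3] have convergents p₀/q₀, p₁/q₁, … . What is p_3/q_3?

208/33

Using pₖ = aₖpₖ₋₁ + pₖ₋₂, qₖ = aₖqₖ₋₁ + qₖ₋₂ (with p₋₁=1, p₋₂=0, q₋₁=0, q₋₂=1):
  k=0: a=6, p=6, q=1
  k=1: a=3, p=19, q=3
  k=2: a=3, p=63, q=10
  k=3: a=3, p=208, q=33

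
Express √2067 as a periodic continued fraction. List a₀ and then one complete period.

[45; 2, 6, 2, 90]

a₀ = ⌊√2067⌋ = 45.
With m₀=0, d₀=1 and mₖ₊₁ = dₖaₖ − mₖ, dₖ₊₁ = (n − mₖ₊₁²)/dₖ, aₖ₊₁ = ⌊(a₀+mₖ₊₁)/dₖ₊₁⌋:
  k=1: m=45, d=42, a=2
  k=2: m=39, d=13, a=6
  k=3: m=39, d=42, a=2
  k=4: m=45, d=1, a=90
d=1 and a=2a₀=90 at k=4, so the next step gives (m, d) = (45, 42) again — its k=1 value — and the period has length 4.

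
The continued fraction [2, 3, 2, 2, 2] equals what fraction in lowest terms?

Using pₖ = aₖpₖ₋₁ + pₖ₋₂ and qₖ = aₖqₖ₋₁ + qₖ₋₂:
  k=0: a=2, p=2, q=1
  k=1: a=3, p=7, q=3
  k=2: a=2, p=16, q=7
  k=3: a=2, p=39, q=17
  k=4: a=2, p=94, q=41

94/41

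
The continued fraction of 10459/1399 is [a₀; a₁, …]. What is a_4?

15

10459 = 7·1399 + 666   →  a_0 = 7
1399 = 2·666 + 67   →  a_1 = 2
666 = 9·67 + 63   →  a_2 = 9
67 = 1·63 + 4   →  a_3 = 1
63 = 15·4 + 3   →  a_4 = 15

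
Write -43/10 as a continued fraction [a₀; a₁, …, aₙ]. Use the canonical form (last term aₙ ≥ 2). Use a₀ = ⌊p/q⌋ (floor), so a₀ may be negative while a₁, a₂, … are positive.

[-5; 1, 2, 3]

-43 = -5×10 + 7
10 = 1×7 + 3
7 = 2×3 + 1
3 = 3×1 + 0  (stop)
So -43/10 = [-5; 1, 2, 3].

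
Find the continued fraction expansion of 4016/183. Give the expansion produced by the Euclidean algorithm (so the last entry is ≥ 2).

4016 = 21·183 + 173
183 = 1·173 + 10
173 = 17·10 + 3
10 = 3·3 + 1
3 = 3·1 + 0  (stop)
So 4016/183 = [21; 1, 17, 3, 3].

[21; 1, 17, 3, 3]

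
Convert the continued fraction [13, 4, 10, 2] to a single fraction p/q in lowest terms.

1139/86

Fold from the inside: start with 2/1.
  10 + 1/2 = 21/2
  4 + 2/21 = 86/21
  13 + 21/86 = 1139/86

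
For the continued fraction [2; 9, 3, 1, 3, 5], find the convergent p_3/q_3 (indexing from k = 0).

78/37

Using pₖ = aₖpₖ₋₁ + pₖ₋₂, qₖ = aₖqₖ₋₁ + qₖ₋₂ (with p₋₁=1, p₋₂=0, q₋₁=0, q₋₂=1):
  k=0: a=2, p=2, q=1
  k=1: a=9, p=19, q=9
  k=2: a=3, p=59, q=28
  k=3: a=1, p=78, q=37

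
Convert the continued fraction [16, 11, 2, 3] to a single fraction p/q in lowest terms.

Using pₖ = aₖpₖ₋₁ + pₖ₋₂ and qₖ = aₖqₖ₋₁ + qₖ₋₂:
  k=0: a=16, p=16, q=1
  k=1: a=11, p=177, q=11
  k=2: a=2, p=370, q=23
  k=3: a=3, p=1287, q=80

1287/80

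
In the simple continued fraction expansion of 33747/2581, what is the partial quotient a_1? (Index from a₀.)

33747 = 13·2581 + 194   →  a_0 = 13
2581 = 13·194 + 59   →  a_1 = 13

13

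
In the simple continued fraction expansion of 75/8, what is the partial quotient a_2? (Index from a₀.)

75 = 9·8 + 3   →  a_0 = 9
8 = 2·3 + 2   →  a_1 = 2
3 = 1·2 + 1   →  a_2 = 1

1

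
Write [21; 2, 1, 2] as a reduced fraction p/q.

Fold from the inside: start with 2/1.
  1 + 1/2 = 3/2
  2 + 2/3 = 8/3
  21 + 3/8 = 171/8

171/8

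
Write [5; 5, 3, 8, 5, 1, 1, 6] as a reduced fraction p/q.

50759/9784

Using pₖ = aₖpₖ₋₁ + pₖ₋₂ and qₖ = aₖqₖ₋₁ + qₖ₋₂:
  k=0: a=5, p=5, q=1
  k=1: a=5, p=26, q=5
  k=2: a=3, p=83, q=16
  k=3: a=8, p=690, q=133
  k=4: a=5, p=3533, q=681
  k=5: a=1, p=4223, q=814
  k=6: a=1, p=7756, q=1495
  k=7: a=6, p=50759, q=9784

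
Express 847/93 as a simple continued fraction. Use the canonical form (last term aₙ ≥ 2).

847 = 9·93 + 10
93 = 9·10 + 3
10 = 3·3 + 1
3 = 3·1 + 0  (stop)
So 847/93 = [9; 9, 3, 3].

[9; 9, 3, 3]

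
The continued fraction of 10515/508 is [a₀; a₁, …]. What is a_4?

10515 = 20·508 + 355   →  a_0 = 20
508 = 1·355 + 153   →  a_1 = 1
355 = 2·153 + 49   →  a_2 = 2
153 = 3·49 + 6   →  a_3 = 3
49 = 8·6 + 1   →  a_4 = 8

8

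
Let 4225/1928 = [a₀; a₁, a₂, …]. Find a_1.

5

4225 = 2·1928 + 369   →  a_0 = 2
1928 = 5·369 + 83   →  a_1 = 5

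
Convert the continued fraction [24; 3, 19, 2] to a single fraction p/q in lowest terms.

Using pₖ = aₖpₖ₋₁ + pₖ₋₂ and qₖ = aₖqₖ₋₁ + qₖ₋₂:
  k=0: a=24, p=24, q=1
  k=1: a=3, p=73, q=3
  k=2: a=19, p=1411, q=58
  k=3: a=2, p=2895, q=119

2895/119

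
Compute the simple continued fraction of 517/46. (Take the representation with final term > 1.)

[11; 4, 5, 2]

517 = 11×46 + 11
46 = 4×11 + 2
11 = 5×2 + 1
2 = 2×1 + 0  (stop)
So 517/46 = [11; 4, 5, 2].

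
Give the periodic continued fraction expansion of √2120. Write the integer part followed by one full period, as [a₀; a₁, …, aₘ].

[46; 23, 92]

a₀ = ⌊√2120⌋ = 46.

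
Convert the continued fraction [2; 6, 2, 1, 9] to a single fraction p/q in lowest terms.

Using pₖ = aₖpₖ₋₁ + pₖ₋₂ and qₖ = aₖqₖ₋₁ + qₖ₋₂:
  k=0: a=2, p=2, q=1
  k=1: a=6, p=13, q=6
  k=2: a=2, p=28, q=13
  k=3: a=1, p=41, q=19
  k=4: a=9, p=397, q=184

397/184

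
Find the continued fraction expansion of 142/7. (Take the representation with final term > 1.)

142 = 20·7 + 2
7 = 3·2 + 1
2 = 2·1 + 0  (stop)
So 142/7 = [20; 3, 2].

[20; 3, 2]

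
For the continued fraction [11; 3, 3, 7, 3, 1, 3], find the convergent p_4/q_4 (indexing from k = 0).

2588/229

Using pₖ = aₖpₖ₋₁ + pₖ₋₂, qₖ = aₖqₖ₋₁ + qₖ₋₂ (with p₋₁=1, p₋₂=0, q₋₁=0, q₋₂=1):
  k=0: a=11, p=11, q=1
  k=1: a=3, p=34, q=3
  k=2: a=3, p=113, q=10
  k=3: a=7, p=825, q=73
  k=4: a=3, p=2588, q=229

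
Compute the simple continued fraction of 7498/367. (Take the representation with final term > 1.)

7498 = 20*367 + 158
367 = 2*158 + 51
158 = 3*51 + 5
51 = 10*5 + 1
5 = 5*1 + 0  (stop)
So 7498/367 = [20; 2, 3, 10, 5].

[20; 2, 3, 10, 5]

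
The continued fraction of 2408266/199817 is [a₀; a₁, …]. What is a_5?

2408266 = 12·199817 + 10462   →  a_0 = 12
199817 = 19·10462 + 1039   →  a_1 = 19
10462 = 10·1039 + 72   →  a_2 = 10
1039 = 14·72 + 31   →  a_3 = 14
72 = 2·31 + 10   →  a_4 = 2
31 = 3·10 + 1   →  a_5 = 3

3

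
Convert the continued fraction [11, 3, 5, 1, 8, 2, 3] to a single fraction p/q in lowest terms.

13952/1233

Using pₖ = aₖpₖ₋₁ + pₖ₋₂ and qₖ = aₖqₖ₋₁ + qₖ₋₂:
  k=0: a=11, p=11, q=1
  k=1: a=3, p=34, q=3
  k=2: a=5, p=181, q=16
  k=3: a=1, p=215, q=19
  k=4: a=8, p=1901, q=168
  k=5: a=2, p=4017, q=355
  k=6: a=3, p=13952, q=1233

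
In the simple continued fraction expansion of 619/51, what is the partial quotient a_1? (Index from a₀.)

7

619 = 12·51 + 7   →  a_0 = 12
51 = 7·7 + 2   →  a_1 = 7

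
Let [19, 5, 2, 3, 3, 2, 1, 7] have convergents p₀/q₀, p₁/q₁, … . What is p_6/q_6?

Using pₖ = aₖpₖ₋₁ + pₖ₋₂, qₖ = aₖqₖ₋₁ + qₖ₋₂ (with p₋₁=1, p₋₂=0, q₋₁=0, q₋₂=1):
  k=0: a=19, p=19, q=1
  k=1: a=5, p=96, q=5
  k=2: a=2, p=211, q=11
  k=3: a=3, p=729, q=38
  k=4: a=3, p=2398, q=125
  k=5: a=2, p=5525, q=288
  k=6: a=1, p=7923, q=413

7923/413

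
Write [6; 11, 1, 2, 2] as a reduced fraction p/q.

499/82

Using pₖ = aₖpₖ₋₁ + pₖ₋₂ and qₖ = aₖqₖ₋₁ + qₖ₋₂:
  k=0: a=6, p=6, q=1
  k=1: a=11, p=67, q=11
  k=2: a=1, p=73, q=12
  k=3: a=2, p=213, q=35
  k=4: a=2, p=499, q=82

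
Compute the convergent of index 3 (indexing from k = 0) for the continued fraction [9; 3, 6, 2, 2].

Using pₖ = aₖpₖ₋₁ + pₖ₋₂, qₖ = aₖqₖ₋₁ + qₖ₋₂ (with p₋₁=1, p₋₂=0, q₋₁=0, q₋₂=1):
  k=0: a=9, p=9, q=1
  k=1: a=3, p=28, q=3
  k=2: a=6, p=177, q=19
  k=3: a=2, p=382, q=41

382/41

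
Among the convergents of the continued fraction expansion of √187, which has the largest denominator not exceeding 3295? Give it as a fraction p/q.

√187 = [13; 1, 2, 13, 2, 1, 26, …] (period length 6).
Convergents:
  p_0/q_0 = 13/1
  p_1/q_1 = 14/1
  p_2/q_2 = 41/3
  p_3/q_3 = 547/40
  p_4/q_4 = 1135/83
  p_5/q_5 = 1682/123
  p_6/q_6 = 44867/3281
  p_7/q_7 = 46549/3404
q_6 = 3281 ≤ 3295 < 3404 = q_7, so the answer is 44867/3281.

44867/3281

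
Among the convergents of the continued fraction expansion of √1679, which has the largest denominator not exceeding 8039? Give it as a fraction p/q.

137719/3361

√1679 = [40; 1, 39, 1, 80, …] (period length 4).
Convergents:
  p_0/q_0 = 40/1
  p_1/q_1 = 41/1
  p_2/q_2 = 1639/40
  p_3/q_3 = 1680/41
  p_4/q_4 = 136039/3320
  p_5/q_5 = 137719/3361
  p_6/q_6 = 5507080/134399
q_5 = 3361 ≤ 8039 < 134399 = q_6, so the answer is 137719/3361.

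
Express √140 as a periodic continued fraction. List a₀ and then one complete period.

[11; 1, 4, 1, 22]

a₀ = ⌊√140⌋ = 11.
With m₀=0, d₀=1 and mₖ₊₁ = dₖaₖ − mₖ, dₖ₊₁ = (n − mₖ₊₁²)/dₖ, aₖ₊₁ = ⌊(a₀+mₖ₊₁)/dₖ₊₁⌋:
  k=1: m=11, d=19, a=1
  k=2: m=8, d=4, a=4
  k=3: m=8, d=19, a=1
  k=4: m=11, d=1, a=22
d=1 and a=2a₀=22 at k=4, so the next step gives (m, d) = (11, 19) again — its k=1 value — and the period has length 4.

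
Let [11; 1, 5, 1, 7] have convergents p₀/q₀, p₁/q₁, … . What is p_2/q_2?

71/6

Using pₖ = aₖpₖ₋₁ + pₖ₋₂, qₖ = aₖqₖ₋₁ + qₖ₋₂ (with p₋₁=1, p₋₂=0, q₋₁=0, q₋₂=1):
  k=0: a=11, p=11, q=1
  k=1: a=1, p=12, q=1
  k=2: a=5, p=71, q=6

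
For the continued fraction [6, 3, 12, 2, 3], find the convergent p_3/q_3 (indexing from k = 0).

Using pₖ = aₖpₖ₋₁ + pₖ₋₂, qₖ = aₖqₖ₋₁ + qₖ₋₂ (with p₋₁=1, p₋₂=0, q₋₁=0, q₋₂=1):
  k=0: a=6, p=6, q=1
  k=1: a=3, p=19, q=3
  k=2: a=12, p=234, q=37
  k=3: a=2, p=487, q=77

487/77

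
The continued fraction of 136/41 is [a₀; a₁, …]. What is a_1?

3

136 = 3·41 + 13   →  a_0 = 3
41 = 3·13 + 2   →  a_1 = 3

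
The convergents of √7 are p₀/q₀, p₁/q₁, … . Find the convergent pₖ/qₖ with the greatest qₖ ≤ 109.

√7 = [2; 1, 1, 1, 4, …] (period length 4).
Convergents:
  p_0/q_0 = 2/1
  p_1/q_1 = 3/1
  p_2/q_2 = 5/2
  p_3/q_3 = 8/3
  p_4/q_4 = 37/14
  p_5/q_5 = 45/17
  p_6/q_6 = 82/31
  p_7/q_7 = 127/48
  p_8/q_8 = 590/223
q_7 = 48 ≤ 109 < 223 = q_8, so the answer is 127/48.

127/48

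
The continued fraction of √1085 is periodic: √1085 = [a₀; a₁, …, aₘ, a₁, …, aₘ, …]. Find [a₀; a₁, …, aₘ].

a₀ = ⌊√1085⌋ = 32.
With m₀=0, d₀=1 and mₖ₊₁ = dₖaₖ − mₖ, dₖ₊₁ = (n − mₖ₊₁²)/dₖ, aₖ₊₁ = ⌊(a₀+mₖ₊₁)/dₖ₊₁⌋:
  k=1: m=32, d=61, a=1
  k=2: m=29, d=4, a=15
  k=3: m=31, d=31, a=2
  k=4: m=31, d=4, a=15
  k=5: m=29, d=61, a=1
  k=6: m=32, d=1, a=64
d=1 and a=2a₀=64 at k=6, so the next step gives (m, d) = (32, 61) again — its k=1 value — and the period has length 6.

[32; 1, 15, 2, 15, 1, 64]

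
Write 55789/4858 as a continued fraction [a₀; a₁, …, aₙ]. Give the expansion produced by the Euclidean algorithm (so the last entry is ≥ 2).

[11; 2, 15, 14, 5, 2]

55789 = 11×4858 + 2351
4858 = 2×2351 + 156
2351 = 15×156 + 11
156 = 14×11 + 2
11 = 5×2 + 1
2 = 2×1 + 0  (stop)
So 55789/4858 = [11; 2, 15, 14, 5, 2].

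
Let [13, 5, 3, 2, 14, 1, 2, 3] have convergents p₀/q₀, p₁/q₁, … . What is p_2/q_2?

211/16

Using pₖ = aₖpₖ₋₁ + pₖ₋₂, qₖ = aₖqₖ₋₁ + qₖ₋₂ (with p₋₁=1, p₋₂=0, q₋₁=0, q₋₂=1):
  k=0: a=13, p=13, q=1
  k=1: a=5, p=66, q=5
  k=2: a=3, p=211, q=16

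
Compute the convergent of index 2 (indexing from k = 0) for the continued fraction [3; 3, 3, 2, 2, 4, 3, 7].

Using pₖ = aₖpₖ₋₁ + pₖ₋₂, qₖ = aₖqₖ₋₁ + qₖ₋₂ (with p₋₁=1, p₋₂=0, q₋₁=0, q₋₂=1):
  k=0: a=3, p=3, q=1
  k=1: a=3, p=10, q=3
  k=2: a=3, p=33, q=10

33/10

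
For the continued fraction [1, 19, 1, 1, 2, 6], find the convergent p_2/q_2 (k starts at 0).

21/20

Using pₖ = aₖpₖ₋₁ + pₖ₋₂, qₖ = aₖqₖ₋₁ + qₖ₋₂ (with p₋₁=1, p₋₂=0, q₋₁=0, q₋₂=1):
  k=0: a=1, p=1, q=1
  k=1: a=19, p=20, q=19
  k=2: a=1, p=21, q=20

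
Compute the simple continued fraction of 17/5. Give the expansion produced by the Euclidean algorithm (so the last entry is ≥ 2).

[3; 2, 2]

17 = 3·5 + 2
5 = 2·2 + 1
2 = 2·1 + 0  (stop)
So 17/5 = [3; 2, 2].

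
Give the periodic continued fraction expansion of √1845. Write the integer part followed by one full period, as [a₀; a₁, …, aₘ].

[42; 1, 20, 2, 20, 1, 84]

a₀ = ⌊√1845⌋ = 42.
With m₀=0, d₀=1 and mₖ₊₁ = dₖaₖ − mₖ, dₖ₊₁ = (n − mₖ₊₁²)/dₖ, aₖ₊₁ = ⌊(a₀+mₖ₊₁)/dₖ₊₁⌋:
  k=1: m=42, d=81, a=1
  k=2: m=39, d=4, a=20
  k=3: m=41, d=41, a=2
  k=4: m=41, d=4, a=20
  k=5: m=39, d=81, a=1
  k=6: m=42, d=1, a=84
d=1 and a=2a₀=84 at k=6, so the next step gives (m, d) = (42, 81) again — its k=1 value — and the period has length 6.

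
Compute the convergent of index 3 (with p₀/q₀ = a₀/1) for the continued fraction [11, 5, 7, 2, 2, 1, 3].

862/77

Using pₖ = aₖpₖ₋₁ + pₖ₋₂, qₖ = aₖqₖ₋₁ + qₖ₋₂ (with p₋₁=1, p₋₂=0, q₋₁=0, q₋₂=1):
  k=0: a=11, p=11, q=1
  k=1: a=5, p=56, q=5
  k=2: a=7, p=403, q=36
  k=3: a=2, p=862, q=77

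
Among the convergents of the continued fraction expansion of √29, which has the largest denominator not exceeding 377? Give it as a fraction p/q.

1524/283

√29 = [5; 2, 1, 1, 2, 10, …] (period length 5).
Convergents:
  p_0/q_0 = 5/1
  p_1/q_1 = 11/2
  p_2/q_2 = 16/3
  p_3/q_3 = 27/5
  p_4/q_4 = 70/13
  p_5/q_5 = 727/135
  p_6/q_6 = 1524/283
  p_7/q_7 = 2251/418
q_6 = 283 ≤ 377 < 418 = q_7, so the answer is 1524/283.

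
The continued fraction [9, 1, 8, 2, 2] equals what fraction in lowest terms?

465/47

Using pₖ = aₖpₖ₋₁ + pₖ₋₂ and qₖ = aₖqₖ₋₁ + qₖ₋₂:
  k=0: a=9, p=9, q=1
  k=1: a=1, p=10, q=1
  k=2: a=8, p=89, q=9
  k=3: a=2, p=188, q=19
  k=4: a=2, p=465, q=47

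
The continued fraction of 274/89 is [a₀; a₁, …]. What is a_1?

274 = 3·89 + 7   →  a_0 = 3
89 = 12·7 + 5   →  a_1 = 12

12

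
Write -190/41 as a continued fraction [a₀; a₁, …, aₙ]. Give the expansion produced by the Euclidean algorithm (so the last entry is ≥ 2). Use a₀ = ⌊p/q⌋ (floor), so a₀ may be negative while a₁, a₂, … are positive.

[-5; 2, 1, 2, 1, 3]

-190 = -5*41 + 15
41 = 2*15 + 11
15 = 1*11 + 4
11 = 2*4 + 3
4 = 1*3 + 1
3 = 3*1 + 0  (stop)
So -190/41 = [-5; 2, 1, 2, 1, 3].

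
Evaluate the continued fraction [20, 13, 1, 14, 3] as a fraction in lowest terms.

Using pₖ = aₖpₖ₋₁ + pₖ₋₂ and qₖ = aₖqₖ₋₁ + qₖ₋₂:
  k=0: a=20, p=20, q=1
  k=1: a=13, p=261, q=13
  k=2: a=1, p=281, q=14
  k=3: a=14, p=4195, q=209
  k=4: a=3, p=12866, q=641

12866/641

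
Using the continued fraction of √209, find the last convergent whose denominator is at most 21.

159/11

√209 = [14; 2, 5, 3, 2, 3, 5, 2, 28, …] (period length 8).
Convergents:
  p_0/q_0 = 14/1
  p_1/q_1 = 29/2
  p_2/q_2 = 159/11
  p_3/q_3 = 506/35
q_2 = 11 ≤ 21 < 35 = q_3, so the answer is 159/11.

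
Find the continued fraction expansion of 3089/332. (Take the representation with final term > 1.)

3089 = 9*332 + 101
332 = 3*101 + 29
101 = 3*29 + 14
29 = 2*14 + 1
14 = 14*1 + 0  (stop)
So 3089/332 = [9; 3, 3, 2, 14].

[9; 3, 3, 2, 14]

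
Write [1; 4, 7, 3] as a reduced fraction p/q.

Using pₖ = aₖpₖ₋₁ + pₖ₋₂ and qₖ = aₖqₖ₋₁ + qₖ₋₂:
  k=0: a=1, p=1, q=1
  k=1: a=4, p=5, q=4
  k=2: a=7, p=36, q=29
  k=3: a=3, p=113, q=91

113/91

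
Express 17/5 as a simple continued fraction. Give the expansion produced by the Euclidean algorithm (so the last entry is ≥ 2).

[3; 2, 2]

17 = 3*5 + 2
5 = 2*2 + 1
2 = 2*1 + 0  (stop)
So 17/5 = [3; 2, 2].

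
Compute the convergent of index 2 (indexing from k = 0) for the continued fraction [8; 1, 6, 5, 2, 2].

Using pₖ = aₖpₖ₋₁ + pₖ₋₂, qₖ = aₖqₖ₋₁ + qₖ₋₂ (with p₋₁=1, p₋₂=0, q₋₁=0, q₋₂=1):
  k=0: a=8, p=8, q=1
  k=1: a=1, p=9, q=1
  k=2: a=6, p=62, q=7

62/7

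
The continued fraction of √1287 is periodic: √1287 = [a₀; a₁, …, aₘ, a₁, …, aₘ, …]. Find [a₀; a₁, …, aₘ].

[35; 1, 6, 1, 70]

a₀ = ⌊√1287⌋ = 35.
With m₀=0, d₀=1 and mₖ₊₁ = dₖaₖ − mₖ, dₖ₊₁ = (n − mₖ₊₁²)/dₖ, aₖ₊₁ = ⌊(a₀+mₖ₊₁)/dₖ₊₁⌋:
  k=1: m=35, d=62, a=1
  k=2: m=27, d=9, a=6
  k=3: m=27, d=62, a=1
  k=4: m=35, d=1, a=70
d=1 and a=2a₀=70 at k=4, so the next step gives (m, d) = (35, 62) again — its k=1 value — and the period has length 4.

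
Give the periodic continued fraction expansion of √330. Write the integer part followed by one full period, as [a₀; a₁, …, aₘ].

a₀ = ⌊√330⌋ = 18.
With m₀=0, d₀=1 and mₖ₊₁ = dₖaₖ − mₖ, dₖ₊₁ = (n − mₖ₊₁²)/dₖ, aₖ₊₁ = ⌊(a₀+mₖ₊₁)/dₖ₊₁⌋:
  k=1: m=18, d=6, a=6
  k=2: m=18, d=1, a=36
d=1 and a=2a₀=36 at k=2, so the next step gives (m, d) = (18, 6) again — its k=1 value — and the period has length 2.

[18; 6, 36]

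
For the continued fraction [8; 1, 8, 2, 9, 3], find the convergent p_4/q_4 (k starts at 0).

1601/180

Using pₖ = aₖpₖ₋₁ + pₖ₋₂, qₖ = aₖqₖ₋₁ + qₖ₋₂ (with p₋₁=1, p₋₂=0, q₋₁=0, q₋₂=1):
  k=0: a=8, p=8, q=1
  k=1: a=1, p=9, q=1
  k=2: a=8, p=80, q=9
  k=3: a=2, p=169, q=19
  k=4: a=9, p=1601, q=180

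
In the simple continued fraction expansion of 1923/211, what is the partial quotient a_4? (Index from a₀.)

1923 = 9·211 + 24   →  a_0 = 9
211 = 8·24 + 19   →  a_1 = 8
24 = 1·19 + 5   →  a_2 = 1
19 = 3·5 + 4   →  a_3 = 3
5 = 1·4 + 1   →  a_4 = 1

1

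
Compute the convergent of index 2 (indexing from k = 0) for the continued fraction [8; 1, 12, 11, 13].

116/13

Using pₖ = aₖpₖ₋₁ + pₖ₋₂, qₖ = aₖqₖ₋₁ + qₖ₋₂ (with p₋₁=1, p₋₂=0, q₋₁=0, q₋₂=1):
  k=0: a=8, p=8, q=1
  k=1: a=1, p=9, q=1
  k=2: a=12, p=116, q=13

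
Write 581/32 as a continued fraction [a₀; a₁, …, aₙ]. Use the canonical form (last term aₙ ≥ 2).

[18; 6, 2, 2]

581 = 18*32 + 5
32 = 6*5 + 2
5 = 2*2 + 1
2 = 2*1 + 0  (stop)
So 581/32 = [18; 6, 2, 2].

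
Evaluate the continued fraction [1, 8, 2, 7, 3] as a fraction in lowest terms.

Fold from the inside: start with 3/1.
  7 + 1/3 = 22/3
  2 + 3/22 = 47/22
  8 + 22/47 = 398/47
  1 + 47/398 = 445/398

445/398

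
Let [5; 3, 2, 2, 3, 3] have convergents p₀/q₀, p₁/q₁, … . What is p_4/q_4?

Using pₖ = aₖpₖ₋₁ + pₖ₋₂, qₖ = aₖqₖ₋₁ + qₖ₋₂ (with p₋₁=1, p₋₂=0, q₋₁=0, q₋₂=1):
  k=0: a=5, p=5, q=1
  k=1: a=3, p=16, q=3
  k=2: a=2, p=37, q=7
  k=3: a=2, p=90, q=17
  k=4: a=3, p=307, q=58

307/58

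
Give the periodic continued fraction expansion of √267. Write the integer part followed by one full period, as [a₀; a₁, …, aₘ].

[16; 2, 1, 15, 1, 2, 32]

a₀ = ⌊√267⌋ = 16.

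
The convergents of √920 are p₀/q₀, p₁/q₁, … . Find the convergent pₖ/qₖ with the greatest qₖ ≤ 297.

5490/181

√920 = [30; 3, 60, …] (period length 2).
Convergents:
  p_0/q_0 = 30/1
  p_1/q_1 = 91/3
  p_2/q_2 = 5490/181
  p_3/q_3 = 16561/546
q_2 = 181 ≤ 297 < 546 = q_3, so the answer is 5490/181.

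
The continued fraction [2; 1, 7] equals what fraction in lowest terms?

Using pₖ = aₖpₖ₋₁ + pₖ₋₂ and qₖ = aₖqₖ₋₁ + qₖ₋₂:
  k=0: a=2, p=2, q=1
  k=1: a=1, p=3, q=1
  k=2: a=7, p=23, q=8

23/8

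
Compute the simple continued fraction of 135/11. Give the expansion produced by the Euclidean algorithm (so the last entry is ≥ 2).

[12; 3, 1, 2]

135 = 12×11 + 3
11 = 3×3 + 2
3 = 1×2 + 1
2 = 2×1 + 0  (stop)
So 135/11 = [12; 3, 1, 2].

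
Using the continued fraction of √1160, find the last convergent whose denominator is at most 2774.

39406/1157

√1160 = [34; 17, 68, …] (period length 2).
Convergents:
  p_0/q_0 = 34/1
  p_1/q_1 = 579/17
  p_2/q_2 = 39406/1157
  p_3/q_3 = 670481/19686
q_2 = 1157 ≤ 2774 < 19686 = q_3, so the answer is 39406/1157.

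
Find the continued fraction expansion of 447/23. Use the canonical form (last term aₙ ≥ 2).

447 = 19·23 + 10
23 = 2·10 + 3
10 = 3·3 + 1
3 = 3·1 + 0  (stop)
So 447/23 = [19; 2, 3, 3].

[19; 2, 3, 3]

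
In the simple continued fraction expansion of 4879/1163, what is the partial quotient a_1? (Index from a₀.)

5

4879 = 4·1163 + 227   →  a_0 = 4
1163 = 5·227 + 28   →  a_1 = 5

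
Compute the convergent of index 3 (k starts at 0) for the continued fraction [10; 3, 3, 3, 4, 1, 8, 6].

340/33

Using pₖ = aₖpₖ₋₁ + pₖ₋₂, qₖ = aₖqₖ₋₁ + qₖ₋₂ (with p₋₁=1, p₋₂=0, q₋₁=0, q₋₂=1):
  k=0: a=10, p=10, q=1
  k=1: a=3, p=31, q=3
  k=2: a=3, p=103, q=10
  k=3: a=3, p=340, q=33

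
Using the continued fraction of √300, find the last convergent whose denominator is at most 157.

1351/78

√300 = [17; 3, 8, 3, 34, …] (period length 4).
Convergents:
  p_0/q_0 = 17/1
  p_1/q_1 = 52/3
  p_2/q_2 = 433/25
  p_3/q_3 = 1351/78
  p_4/q_4 = 46367/2677
q_3 = 78 ≤ 157 < 2677 = q_4, so the answer is 1351/78.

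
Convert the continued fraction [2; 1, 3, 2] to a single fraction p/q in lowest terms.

25/9

Fold from the inside: start with 2/1.
  3 + 1/2 = 7/2
  1 + 2/7 = 9/7
  2 + 7/9 = 25/9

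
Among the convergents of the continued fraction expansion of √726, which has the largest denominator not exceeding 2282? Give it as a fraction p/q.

√726 = [26; 1, 16, 1, 52, …] (period length 4).
Convergents:
  p_0/q_0 = 26/1
  p_1/q_1 = 27/1
  p_2/q_2 = 458/17
  p_3/q_3 = 485/18
  p_4/q_4 = 25678/953
  p_5/q_5 = 26163/971
  p_6/q_6 = 444286/16489
q_5 = 971 ≤ 2282 < 16489 = q_6, so the answer is 26163/971.

26163/971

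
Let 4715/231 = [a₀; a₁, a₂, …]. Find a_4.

4715 = 20·231 + 95   →  a_0 = 20
231 = 2·95 + 41   →  a_1 = 2
95 = 2·41 + 13   →  a_2 = 2
41 = 3·13 + 2   →  a_3 = 3
13 = 6·2 + 1   →  a_4 = 6

6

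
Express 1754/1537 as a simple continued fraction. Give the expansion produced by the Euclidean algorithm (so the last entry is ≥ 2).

[1; 7, 12, 18]

1754 = 1×1537 + 217
1537 = 7×217 + 18
217 = 12×18 + 1
18 = 18×1 + 0  (stop)
So 1754/1537 = [1; 7, 12, 18].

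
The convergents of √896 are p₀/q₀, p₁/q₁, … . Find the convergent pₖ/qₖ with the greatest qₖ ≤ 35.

449/15

√896 = [29; 1, 13, 1, 58, …] (period length 4).
Convergents:
  p_0/q_0 = 29/1
  p_1/q_1 = 30/1
  p_2/q_2 = 419/14
  p_3/q_3 = 449/15
  p_4/q_4 = 26461/884
q_3 = 15 ≤ 35 < 884 = q_4, so the answer is 449/15.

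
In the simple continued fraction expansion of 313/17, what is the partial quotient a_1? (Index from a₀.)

313 = 18·17 + 7   →  a_0 = 18
17 = 2·7 + 3   →  a_1 = 2

2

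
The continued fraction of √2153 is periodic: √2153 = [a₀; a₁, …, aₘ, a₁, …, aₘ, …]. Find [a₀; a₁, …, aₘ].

a₀ = ⌊√2153⌋ = 46.
With m₀=0, d₀=1 and mₖ₊₁ = dₖaₖ − mₖ, dₖ₊₁ = (n − mₖ₊₁²)/dₖ, aₖ₊₁ = ⌊(a₀+mₖ₊₁)/dₖ₊₁⌋:
  k=1: m=46, d=37, a=2
  k=2: m=28, d=37, a=2
  k=3: m=46, d=1, a=92
d=1 and a=2a₀=92 at k=3, so the next step gives (m, d) = (46, 37) again — its k=1 value — and the period has length 3.

[46; 2, 2, 92]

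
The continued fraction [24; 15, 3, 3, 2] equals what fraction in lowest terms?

8471/352

Using pₖ = aₖpₖ₋₁ + pₖ₋₂ and qₖ = aₖqₖ₋₁ + qₖ₋₂:
  k=0: a=24, p=24, q=1
  k=1: a=15, p=361, q=15
  k=2: a=3, p=1107, q=46
  k=3: a=3, p=3682, q=153
  k=4: a=2, p=8471, q=352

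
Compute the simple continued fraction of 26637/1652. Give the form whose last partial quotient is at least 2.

26637 = 16*1652 + 205
1652 = 8*205 + 12
205 = 17*12 + 1
12 = 12*1 + 0  (stop)
So 26637/1652 = [16; 8, 17, 12].

[16; 8, 17, 12]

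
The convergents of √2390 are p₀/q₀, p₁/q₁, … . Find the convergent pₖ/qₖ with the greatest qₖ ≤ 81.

√2390 = [48; 1, 7, 1, 8, 1, 7, 1, 96, …] (period length 8).
Convergents:
  p_0/q_0 = 48/1
  p_1/q_1 = 49/1
  p_2/q_2 = 391/8
  p_3/q_3 = 440/9
  p_4/q_4 = 3911/80
  p_5/q_5 = 4351/89
q_4 = 80 ≤ 81 < 89 = q_5, so the answer is 3911/80.

3911/80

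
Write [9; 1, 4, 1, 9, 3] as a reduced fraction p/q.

1799/183

Fold from the inside: start with 3/1.
  9 + 1/3 = 28/3
  1 + 3/28 = 31/28
  4 + 28/31 = 152/31
  1 + 31/152 = 183/152
  9 + 152/183 = 1799/183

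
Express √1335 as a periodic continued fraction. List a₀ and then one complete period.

a₀ = ⌊√1335⌋ = 36.
With m₀=0, d₀=1 and mₖ₊₁ = dₖaₖ − mₖ, dₖ₊₁ = (n − mₖ₊₁²)/dₖ, aₖ₊₁ = ⌊(a₀+mₖ₊₁)/dₖ₊₁⌋:
  k=1: m=36, d=39, a=1
  k=2: m=3, d=34, a=1
  k=3: m=31, d=11, a=6
  k=4: m=35, d=10, a=7
  k=5: m=35, d=11, a=6
  k=6: m=31, d=34, a=1
  k=7: m=3, d=39, a=1
  k=8: m=36, d=1, a=72
d=1 and a=2a₀=72 at k=8, so the next step gives (m, d) = (36, 39) again — its k=1 value — and the period has length 8.

[36; 1, 1, 6, 7, 6, 1, 1, 72]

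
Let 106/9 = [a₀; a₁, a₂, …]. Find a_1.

106 = 11·9 + 7   →  a_0 = 11
9 = 1·7 + 2   →  a_1 = 1

1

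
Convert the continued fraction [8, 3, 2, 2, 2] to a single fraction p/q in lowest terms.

340/41

Fold from the inside: start with 2/1.
  2 + 1/2 = 5/2
  2 + 2/5 = 12/5
  3 + 5/12 = 41/12
  8 + 12/41 = 340/41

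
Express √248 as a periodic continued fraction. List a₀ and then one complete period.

[15; 1, 2, 1, 30]

a₀ = ⌊√248⌋ = 15.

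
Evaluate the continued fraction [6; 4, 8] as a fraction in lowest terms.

206/33

Fold from the inside: start with 8/1.
  4 + 1/8 = 33/8
  6 + 8/33 = 206/33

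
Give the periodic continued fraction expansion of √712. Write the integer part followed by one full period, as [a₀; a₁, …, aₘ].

a₀ = ⌊√712⌋ = 26.
With m₀=0, d₀=1 and mₖ₊₁ = dₖaₖ − mₖ, dₖ₊₁ = (n − mₖ₊₁²)/dₖ, aₖ₊₁ = ⌊(a₀+mₖ₊₁)/dₖ₊₁⌋:
  k=1: m=26, d=36, a=1
  k=2: m=10, d=17, a=2
  k=3: m=24, d=8, a=6
  k=4: m=24, d=17, a=2
  k=5: m=10, d=36, a=1
  k=6: m=26, d=1, a=52
d=1 and a=2a₀=52 at k=6, so the next step gives (m, d) = (26, 36) again — its k=1 value — and the period has length 6.

[26; 1, 2, 6, 2, 1, 52]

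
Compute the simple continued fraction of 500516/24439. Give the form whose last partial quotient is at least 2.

[20; 2, 12, 7, 3, 14, 3]

500516 = 20×24439 + 11736
24439 = 2×11736 + 967
11736 = 12×967 + 132
967 = 7×132 + 43
132 = 3×43 + 3
43 = 14×3 + 1
3 = 3×1 + 0  (stop)
So 500516/24439 = [20; 2, 12, 7, 3, 14, 3].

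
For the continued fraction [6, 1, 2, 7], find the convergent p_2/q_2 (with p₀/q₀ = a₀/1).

20/3

Using pₖ = aₖpₖ₋₁ + pₖ₋₂, qₖ = aₖqₖ₋₁ + qₖ₋₂ (with p₋₁=1, p₋₂=0, q₋₁=0, q₋₂=1):
  k=0: a=6, p=6, q=1
  k=1: a=1, p=7, q=1
  k=2: a=2, p=20, q=3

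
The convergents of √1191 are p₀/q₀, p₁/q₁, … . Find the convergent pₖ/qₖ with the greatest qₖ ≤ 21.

√1191 = [34; 1, 1, 22, 1, 1, 68, …] (period length 6).
Convergents:
  p_0/q_0 = 34/1
  p_1/q_1 = 35/1
  p_2/q_2 = 69/2
  p_3/q_3 = 1553/45
q_2 = 2 ≤ 21 < 45 = q_3, so the answer is 69/2.

69/2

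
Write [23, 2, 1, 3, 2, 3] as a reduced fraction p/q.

Fold from the inside: start with 3/1.
  2 + 1/3 = 7/3
  3 + 3/7 = 24/7
  1 + 7/24 = 31/24
  2 + 24/31 = 86/31
  23 + 31/86 = 2009/86

2009/86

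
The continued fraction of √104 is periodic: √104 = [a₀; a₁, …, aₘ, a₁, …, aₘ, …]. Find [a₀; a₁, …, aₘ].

[10; 5, 20]

a₀ = ⌊√104⌋ = 10.
With m₀=0, d₀=1 and mₖ₊₁ = dₖaₖ − mₖ, dₖ₊₁ = (n − mₖ₊₁²)/dₖ, aₖ₊₁ = ⌊(a₀+mₖ₊₁)/dₖ₊₁⌋:
  k=1: m=10, d=4, a=5
  k=2: m=10, d=1, a=20
d=1 and a=2a₀=20 at k=2, so the next step gives (m, d) = (10, 4) again — its k=1 value — and the period has length 2.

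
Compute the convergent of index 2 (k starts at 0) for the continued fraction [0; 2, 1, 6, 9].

Using pₖ = aₖpₖ₋₁ + pₖ₋₂, qₖ = aₖqₖ₋₁ + qₖ₋₂ (with p₋₁=1, p₋₂=0, q₋₁=0, q₋₂=1):
  k=0: a=0, p=0, q=1
  k=1: a=2, p=1, q=2
  k=2: a=1, p=1, q=3

1/3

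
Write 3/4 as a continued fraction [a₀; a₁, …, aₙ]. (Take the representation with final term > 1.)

3 = 0*4 + 3
4 = 1*3 + 1
3 = 3*1 + 0  (stop)
So 3/4 = [0; 1, 3].

[0; 1, 3]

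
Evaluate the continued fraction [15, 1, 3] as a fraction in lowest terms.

63/4

Fold from the inside: start with 3/1.
  1 + 1/3 = 4/3
  15 + 3/4 = 63/4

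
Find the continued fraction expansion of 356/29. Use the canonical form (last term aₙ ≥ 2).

[12; 3, 1, 1, 1, 2]

356 = 12*29 + 8
29 = 3*8 + 5
8 = 1*5 + 3
5 = 1*3 + 2
3 = 1*2 + 1
2 = 2*1 + 0  (stop)
So 356/29 = [12; 3, 1, 1, 1, 2].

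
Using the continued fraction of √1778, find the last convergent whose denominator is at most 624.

√1778 = [42; 6, 84, …] (period length 2).
Convergents:
  p_0/q_0 = 42/1
  p_1/q_1 = 253/6
  p_2/q_2 = 21294/505
  p_3/q_3 = 128017/3036
q_2 = 505 ≤ 624 < 3036 = q_3, so the answer is 21294/505.

21294/505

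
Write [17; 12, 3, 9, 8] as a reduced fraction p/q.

47776/2797

Fold from the inside: start with 8/1.
  9 + 1/8 = 73/8
  3 + 8/73 = 227/73
  12 + 73/227 = 2797/227
  17 + 227/2797 = 47776/2797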